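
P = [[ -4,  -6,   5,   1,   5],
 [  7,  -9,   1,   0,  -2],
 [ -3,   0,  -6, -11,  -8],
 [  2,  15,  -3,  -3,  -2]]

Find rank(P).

4

Row reduce to echelon form.
R2 ← R2 + (7/4)·R1: [0, -39/2, 39/4, 7/4, 27/4]
R3 ← R3 − (3/4)·R1: [0, 9/2, -39/4, -47/4, -47/4]
R4 ← R4 + (1/2)·R1: [0, 12, -1/2, -5/2, 1/2]
R3 ← R3 + (3/13)·R2: [0, 0, -15/2, -295/26, -265/26]
R4 ← R4 + (8/13)·R2: [0, 0, 11/2, -37/26, 121/26]
R4 ← R4 + (11/15)·R3: [0, 0, 0, -380/39, -110/39]
Echelon form has 4 nonzero rows, so rank(P) = 4.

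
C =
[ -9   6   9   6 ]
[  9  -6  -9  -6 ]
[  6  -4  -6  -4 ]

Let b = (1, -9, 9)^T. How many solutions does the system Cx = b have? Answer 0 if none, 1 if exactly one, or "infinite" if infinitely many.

0

Row reduce the augmented matrix [C | b].
R2 ← R2 + R1: [0, 0, 0, 0, -8]
R3 ← R3 + (2/3)·R1: [0, 0, 0, 0, 29/3]
R3 ← R3 + (29/24)·R2: [0, 0, 0, 0, 0]
The echelon form has 2 nonzero rows; the last pivot sits in the augmented column, so rank(C) = 1 but rank([C|b]) = 2.
Since the ranks differ, the system is inconsistent.
It has no solutions.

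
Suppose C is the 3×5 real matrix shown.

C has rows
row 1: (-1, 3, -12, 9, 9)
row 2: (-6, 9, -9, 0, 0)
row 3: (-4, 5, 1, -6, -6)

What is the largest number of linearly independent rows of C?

Row reduce to echelon form.
R2 ← R2 − (6)·R1: [0, -9, 63, -54, -54]
R3 ← R3 − (4)·R1: [0, -7, 49, -42, -42]
R3 ← R3 − (7/9)·R2: [0, 0, 0, 0, 0]
Echelon form has 2 nonzero rows, so rank(C) = 2.
The rank gives the maximum number of linearly independent rows: 2.

2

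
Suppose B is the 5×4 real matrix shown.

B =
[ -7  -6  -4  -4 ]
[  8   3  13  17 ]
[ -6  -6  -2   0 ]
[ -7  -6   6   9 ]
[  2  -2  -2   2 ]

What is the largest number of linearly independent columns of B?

4

Row reduce to echelon form.
R2 ← R2 + (8/7)·R1: [0, -27/7, 59/7, 87/7]
R3 ← R3 − (6/7)·R1: [0, -6/7, 10/7, 24/7]
R4 ← R4 − R1: [0, 0, 10, 13]
R5 ← R5 + (2/7)·R1: [0, -26/7, -22/7, 6/7]
R3 ← R3 − (2/9)·R2: [0, 0, -4/9, 2/3]
R5 ← R5 − (26/27)·R2: [0, 0, -304/27, -100/9]
R4 ← R4 + (45/2)·R3: [0, 0, 0, 28]
R5 ← R5 − (76/3)·R3: [0, 0, 0, -28]
R5 ← R5 + R4: [0, 0, 0, 0]
Echelon form has 4 nonzero rows, so rank(B) = 4.
The rank gives the maximum number of linearly independent columns: 4.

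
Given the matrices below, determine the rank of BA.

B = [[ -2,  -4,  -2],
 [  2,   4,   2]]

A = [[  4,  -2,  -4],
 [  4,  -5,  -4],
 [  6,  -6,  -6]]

1

First compute BA:
[[-36,  36,  36],
 [ 36, -36, -36]]
Now row reduce the product.
R2 ← R2 + R1: [0, 0, 0]
1 nonzero row, so rank(BA) = 1.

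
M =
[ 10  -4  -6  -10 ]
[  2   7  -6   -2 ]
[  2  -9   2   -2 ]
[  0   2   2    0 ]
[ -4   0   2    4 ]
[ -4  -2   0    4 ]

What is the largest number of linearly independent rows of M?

3

Row reduce to echelon form.
R2 ← R2 − (1/5)·R1: [0, 39/5, -24/5, 0]
R3 ← R3 − (1/5)·R1: [0, -41/5, 16/5, 0]
R5 ← R5 + (2/5)·R1: [0, -8/5, -2/5, 0]
R6 ← R6 + (2/5)·R1: [0, -18/5, -12/5, 0]
R3 ← R3 + (41/39)·R2: [0, 0, -24/13, 0]
R4 ← R4 − (10/39)·R2: [0, 0, 42/13, 0]
R5 ← R5 + (8/39)·R2: [0, 0, -18/13, 0]
R6 ← R6 + (6/13)·R2: [0, 0, -60/13, 0]
R4 ← R4 + (7/4)·R3: [0, 0, 0, 0]
R5 ← R5 − (3/4)·R3: [0, 0, 0, 0]
R6 ← R6 − (5/2)·R3: [0, 0, 0, 0]
Echelon form has 3 nonzero rows, so rank(M) = 3.
The rank gives the maximum number of linearly independent rows: 3.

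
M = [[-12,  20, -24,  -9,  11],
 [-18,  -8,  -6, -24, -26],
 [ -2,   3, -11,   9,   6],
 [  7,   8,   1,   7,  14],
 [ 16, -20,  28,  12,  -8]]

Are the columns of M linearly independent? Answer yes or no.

Row reduce M to echelon form.
R2 ← R2 − (3/2)·R1: [0, -38, 30, -21/2, -85/2]
R3 ← R3 − (1/6)·R1: [0, -1/3, -7, 21/2, 25/6]
R4 ← R4 + (7/12)·R1: [0, 59/3, -13, 7/4, 245/12]
R5 ← R5 + (4/3)·R1: [0, 20/3, -4, 0, 20/3]
R3 ← R3 − (1/114)·R2: [0, 0, -138/19, 805/76, 345/76]
R4 ← R4 + (59/114)·R2: [0, 0, 48/19, -70/19, -30/19]
R5 ← R5 + (10/57)·R2: [0, 0, 24/19, -35/19, -15/19]
R4 ← R4 + (8/23)·R3: [0, 0, 0, 0, 0]
R5 ← R5 + (4/23)·R3: [0, 0, 0, 0, 0]
3 pivots among 5 columns.
Only 3 < 5 pivot columns, so the columns are linearly dependent.

no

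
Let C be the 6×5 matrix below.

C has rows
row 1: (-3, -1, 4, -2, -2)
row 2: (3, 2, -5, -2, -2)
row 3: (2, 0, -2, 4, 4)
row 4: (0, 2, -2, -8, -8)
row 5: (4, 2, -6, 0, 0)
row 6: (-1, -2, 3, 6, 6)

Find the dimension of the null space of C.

3

Row reduce to echelon form.
R2 ← R2 + R1: [0, 1, -1, -4, -4]
R3 ← R3 + (2/3)·R1: [0, -2/3, 2/3, 8/3, 8/3]
R5 ← R5 + (4/3)·R1: [0, 2/3, -2/3, -8/3, -8/3]
R6 ← R6 − (1/3)·R1: [0, -5/3, 5/3, 20/3, 20/3]
R3 ← R3 + (2/3)·R2: [0, 0, 0, 0, 0]
R4 ← R4 − (2)·R2: [0, 0, 0, 0, 0]
R5 ← R5 − (2/3)·R2: [0, 0, 0, 0, 0]
R6 ← R6 + (5/3)·R2: [0, 0, 0, 0, 0]
2 nonzero rows, so rank(C) = 2.
C has 5 columns; by rank–nullity, nullity = 5 − 2 = 3.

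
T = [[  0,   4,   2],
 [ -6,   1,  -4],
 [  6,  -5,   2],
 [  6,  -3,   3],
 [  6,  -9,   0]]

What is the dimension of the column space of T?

2

Row reduce to echelon form.
Swap R1 ↔ R2
R3 ← R3 + R1: [0, -4, -2]
R4 ← R4 + R1: [0, -2, -1]
R5 ← R5 + R1: [0, -8, -4]
R3 ← R3 + R2: [0, 0, 0]
R4 ← R4 + (1/2)·R2: [0, 0, 0]
R5 ← R5 + (2)·R2: [0, 0, 0]
Echelon form has 2 nonzero rows, so rank(T) = 2.
The column space has dimension equal to the rank: 2.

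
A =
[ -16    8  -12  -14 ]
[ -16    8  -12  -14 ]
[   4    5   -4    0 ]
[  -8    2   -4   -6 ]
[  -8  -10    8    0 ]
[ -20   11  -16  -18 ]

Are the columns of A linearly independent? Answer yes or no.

no

Row reduce A to echelon form.
R2 ← R2 − R1: [0, 0, 0, 0]
R3 ← R3 + (1/4)·R1: [0, 7, -7, -7/2]
R4 ← R4 − (1/2)·R1: [0, -2, 2, 1]
R5 ← R5 − (1/2)·R1: [0, -14, 14, 7]
R6 ← R6 − (5/4)·R1: [0, 1, -1, -1/2]
Swap R2 ↔ R3
R4 ← R4 + (2/7)·R2: [0, 0, 0, 0]
R5 ← R5 + (2)·R2: [0, 0, 0, 0]
R6 ← R6 − (1/7)·R2: [0, 0, 0, 0]
2 pivots among 4 columns.
Only 2 < 4 pivot columns, so the columns are linearly dependent.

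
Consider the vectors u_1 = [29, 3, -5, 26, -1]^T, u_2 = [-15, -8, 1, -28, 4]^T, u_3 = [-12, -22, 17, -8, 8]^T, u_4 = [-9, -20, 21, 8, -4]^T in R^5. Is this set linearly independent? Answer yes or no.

Form the matrix with these vectors as rows and row reduce.
R2 ← R2 + (15/29)·R1: [0, -187/29, -46/29, -422/29, 101/29]
R3 ← R3 + (12/29)·R1: [0, -602/29, 433/29, 80/29, 220/29]
R4 ← R4 + (9/29)·R1: [0, -553/29, 564/29, 466/29, -125/29]
R3 ← R3 − (602/187)·R2: [0, 0, 3747/187, 9276/187, -678/187]
R4 ← R4 − (553/187)·R2: [0, 0, 4514/187, 11052/187, -2732/187]
R4 ← R4 − (4514/3747)·R3: [0, 0, 0, -820/1249, -12792/1249]
4 nonzero rows, so the 4 vectors span a space of dimension 4.
Since 4 = 4, the vectors are linearly independent.

yes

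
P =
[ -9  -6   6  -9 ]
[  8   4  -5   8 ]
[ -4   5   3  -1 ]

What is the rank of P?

3

Row reduce to echelon form.
R2 ← R2 + (8/9)·R1: [0, -4/3, 1/3, 0]
R3 ← R3 − (4/9)·R1: [0, 23/3, 1/3, 3]
R3 ← R3 + (23/4)·R2: [0, 0, 9/4, 3]
Echelon form has 3 nonzero rows, so rank(P) = 3.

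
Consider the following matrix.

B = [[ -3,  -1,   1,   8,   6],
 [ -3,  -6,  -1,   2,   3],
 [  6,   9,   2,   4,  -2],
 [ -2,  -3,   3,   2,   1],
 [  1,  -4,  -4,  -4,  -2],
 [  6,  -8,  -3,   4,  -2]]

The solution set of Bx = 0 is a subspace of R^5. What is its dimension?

Row reduce to echelon form.
R2 ← R2 − R1: [0, -5, -2, -6, -3]
R3 ← R3 + (2)·R1: [0, 7, 4, 20, 10]
R4 ← R4 − (2/3)·R1: [0, -7/3, 7/3, -10/3, -3]
R5 ← R5 + (1/3)·R1: [0, -13/3, -11/3, -4/3, 0]
R6 ← R6 + (2)·R1: [0, -10, -1, 20, 10]
R3 ← R3 + (7/5)·R2: [0, 0, 6/5, 58/5, 29/5]
R4 ← R4 − (7/15)·R2: [0, 0, 49/15, -8/15, -8/5]
R5 ← R5 − (13/15)·R2: [0, 0, -29/15, 58/15, 13/5]
R6 ← R6 − (2)·R2: [0, 0, 3, 32, 16]
R4 ← R4 − (49/18)·R3: [0, 0, 0, -289/9, -313/18]
R5 ← R5 + (29/18)·R3: [0, 0, 0, 203/9, 215/18]
R6 ← R6 − (5/2)·R3: [0, 0, 0, 3, 3/2]
R5 ← R5 + (203/289)·R4: [0, 0, 0, 0, -78/289]
R6 ← R6 + (27/289)·R4: [0, 0, 0, 0, -36/289]
R6 ← R6 − (6/13)·R5: [0, 0, 0, 0, 0]
5 nonzero rows, so rank(B) = 5.
B has 5 columns; by rank–nullity, nullity = 5 − 5 = 0.

0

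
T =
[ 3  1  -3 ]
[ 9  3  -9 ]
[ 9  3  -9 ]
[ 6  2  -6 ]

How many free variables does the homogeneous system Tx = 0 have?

2

Row reduce to echelon form.
R2 ← R2 − (3)·R1: [0, 0, 0]
R3 ← R3 − (3)·R1: [0, 0, 0]
R4 ← R4 − (2)·R1: [0, 0, 0]
1 nonzero row, so rank(T) = 1.
T has 3 columns; by rank–nullity, nullity = 3 − 1 = 2.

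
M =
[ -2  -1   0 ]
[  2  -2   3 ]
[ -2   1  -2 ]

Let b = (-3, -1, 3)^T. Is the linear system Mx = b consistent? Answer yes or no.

Row reduce the augmented matrix [M | b].
R2 ← R2 + R1: [0, -3, 3, -4]
R3 ← R3 − R1: [0, 2, -2, 6]
R3 ← R3 + (2/3)·R2: [0, 0, 0, 10/3]
The echelon form has 3 nonzero rows; the last pivot sits in the augmented column, so rank(M) = 2 but rank([M|b]) = 3.
Since the ranks differ, the system is inconsistent.

no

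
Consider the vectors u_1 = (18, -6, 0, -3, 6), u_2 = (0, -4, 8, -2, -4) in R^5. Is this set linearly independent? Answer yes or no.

yes

Form the matrix with these vectors as rows and row reduce.
2 nonzero rows, so the 2 vectors span a space of dimension 2.
Since 2 = 2, the vectors are linearly independent.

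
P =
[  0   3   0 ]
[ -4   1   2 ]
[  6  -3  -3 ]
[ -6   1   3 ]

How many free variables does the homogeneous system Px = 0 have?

Row reduce to echelon form.
Swap R1 ↔ R2
R3 ← R3 + (3/2)·R1: [0, -3/2, 0]
R4 ← R4 − (3/2)·R1: [0, -1/2, 0]
R3 ← R3 + (1/2)·R2: [0, 0, 0]
R4 ← R4 + (1/6)·R2: [0, 0, 0]
2 nonzero rows, so rank(P) = 2.
P has 3 columns; by rank–nullity, nullity = 3 − 2 = 1.

1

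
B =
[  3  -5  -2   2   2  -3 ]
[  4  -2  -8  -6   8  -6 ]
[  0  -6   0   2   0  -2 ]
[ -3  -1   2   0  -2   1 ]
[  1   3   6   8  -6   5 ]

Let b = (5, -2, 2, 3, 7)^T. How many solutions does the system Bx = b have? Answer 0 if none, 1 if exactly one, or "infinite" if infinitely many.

Row reduce the augmented matrix [B | b].
R2 ← R2 − (4/3)·R1: [0, 14/3, -16/3, -26/3, 16/3, -2, -26/3]
R4 ← R4 + R1: [0, -6, 0, 2, 0, -2, 8]
R5 ← R5 − (1/3)·R1: [0, 14/3, 20/3, 22/3, -20/3, 6, 16/3]
R3 ← R3 + (9/7)·R2: [0, 0, -48/7, -64/7, 48/7, -32/7, -64/7]
R4 ← R4 + (9/7)·R2: [0, 0, -48/7, -64/7, 48/7, -32/7, -22/7]
R5 ← R5 − R2: [0, 0, 12, 16, -12, 8, 14]
R4 ← R4 − R3: [0, 0, 0, 0, 0, 0, 6]
R5 ← R5 + (7/4)·R3: [0, 0, 0, 0, 0, 0, -2]
R5 ← R5 + (1/3)·R4: [0, 0, 0, 0, 0, 0, 0]
The echelon form has 4 nonzero rows; the last pivot sits in the augmented column, so rank(B) = 3 but rank([B|b]) = 4.
Since the ranks differ, the system is inconsistent.
It has no solutions.

0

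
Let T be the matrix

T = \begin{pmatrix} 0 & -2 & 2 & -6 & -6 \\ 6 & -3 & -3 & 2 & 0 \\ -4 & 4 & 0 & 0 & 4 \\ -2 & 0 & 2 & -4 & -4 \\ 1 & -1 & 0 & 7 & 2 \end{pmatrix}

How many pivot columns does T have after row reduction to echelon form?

Row reduce to echelon form.
Swap R1 ↔ R2
R3 ← R3 + (2/3)·R1: [0, 2, -2, 4/3, 4]
R4 ← R4 + (1/3)·R1: [0, -1, 1, -10/3, -4]
R5 ← R5 − (1/6)·R1: [0, -1/2, 1/2, 20/3, 2]
R3 ← R3 + R2: [0, 0, 0, -14/3, -2]
R4 ← R4 − (1/2)·R2: [0, 0, 0, -1/3, -1]
R5 ← R5 − (1/4)·R2: [0, 0, 0, 49/6, 7/2]
R4 ← R4 − (1/14)·R3: [0, 0, 0, 0, -6/7]
R5 ← R5 + (7/4)·R3: [0, 0, 0, 0, 0]
Echelon form has 4 nonzero rows, so rank(T) = 4.
Each nonzero row contributes one pivot column: 4 pivot columns.

4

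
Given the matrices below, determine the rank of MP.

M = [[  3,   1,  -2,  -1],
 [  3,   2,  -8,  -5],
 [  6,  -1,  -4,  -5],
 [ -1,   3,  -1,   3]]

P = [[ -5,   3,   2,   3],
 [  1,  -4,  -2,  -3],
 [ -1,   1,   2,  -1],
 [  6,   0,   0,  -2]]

3

First compute MP:
[[-18,   3,   0,  10],
 [-35,  -7, -14,  21],
 [-57,  18,   6,  35],
 [ 27, -16, -10, -17]]
Now row reduce the product.
R2 ← R2 − (35/18)·R1: [0, -77/6, -14, 14/9]
R3 ← R3 − (19/6)·R1: [0, 17/2, 6, 10/3]
R4 ← R4 + (3/2)·R1: [0, -23/2, -10, -2]
R3 ← R3 + (51/77)·R2: [0, 0, -36/11, 48/11]
R4 ← R4 − (69/77)·R2: [0, 0, 28/11, -112/33]
R4 ← R4 + (7/9)·R3: [0, 0, 0, 0]
3 nonzero rows, so rank(MP) = 3.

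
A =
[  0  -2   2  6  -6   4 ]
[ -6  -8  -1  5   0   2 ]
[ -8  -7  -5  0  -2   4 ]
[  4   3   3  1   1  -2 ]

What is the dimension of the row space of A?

Row reduce to echelon form.
Swap R1 ↔ R2
R3 ← R3 − (4/3)·R1: [0, 11/3, -11/3, -20/3, -2, 4/3]
R4 ← R4 + (2/3)·R1: [0, -7/3, 7/3, 13/3, 1, -2/3]
R3 ← R3 + (11/6)·R2: [0, 0, 0, 13/3, -13, 26/3]
R4 ← R4 − (7/6)·R2: [0, 0, 0, -8/3, 8, -16/3]
R4 ← R4 + (8/13)·R3: [0, 0, 0, 0, 0, 0]
Echelon form has 3 nonzero rows, so rank(A) = 3.
The row space has dimension equal to the rank: 3.

3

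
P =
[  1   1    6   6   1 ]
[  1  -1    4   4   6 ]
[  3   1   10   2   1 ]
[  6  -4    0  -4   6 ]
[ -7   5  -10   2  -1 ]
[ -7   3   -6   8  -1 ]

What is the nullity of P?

Row reduce to echelon form.
R2 ← R2 − R1: [0, -2, -2, -2, 5]
R3 ← R3 − (3)·R1: [0, -2, -8, -16, -2]
R4 ← R4 − (6)·R1: [0, -10, -36, -40, 0]
R5 ← R5 + (7)·R1: [0, 12, 32, 44, 6]
R6 ← R6 + (7)·R1: [0, 10, 36, 50, 6]
R3 ← R3 − R2: [0, 0, -6, -14, -7]
R4 ← R4 − (5)·R2: [0, 0, -26, -30, -25]
R5 ← R5 + (6)·R2: [0, 0, 20, 32, 36]
R6 ← R6 + (5)·R2: [0, 0, 26, 40, 31]
R4 ← R4 − (13/3)·R3: [0, 0, 0, 92/3, 16/3]
R5 ← R5 + (10/3)·R3: [0, 0, 0, -44/3, 38/3]
R6 ← R6 + (13/3)·R3: [0, 0, 0, -62/3, 2/3]
R5 ← R5 + (11/23)·R4: [0, 0, 0, 0, 350/23]
R6 ← R6 + (31/46)·R4: [0, 0, 0, 0, 98/23]
R6 ← R6 − (7/25)·R5: [0, 0, 0, 0, 0]
5 nonzero rows, so rank(P) = 5.
P has 5 columns; by rank–nullity, nullity = 5 − 5 = 0.

0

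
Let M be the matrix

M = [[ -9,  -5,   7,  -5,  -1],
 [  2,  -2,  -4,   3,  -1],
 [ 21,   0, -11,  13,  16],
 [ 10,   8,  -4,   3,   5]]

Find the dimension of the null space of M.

Row reduce to echelon form.
R2 ← R2 + (2/9)·R1: [0, -28/9, -22/9, 17/9, -11/9]
R3 ← R3 + (7/3)·R1: [0, -35/3, 16/3, 4/3, 41/3]
R4 ← R4 + (10/9)·R1: [0, 22/9, 34/9, -23/9, 35/9]
R3 ← R3 − (15/4)·R2: [0, 0, 29/2, -23/4, 73/4]
R4 ← R4 + (11/14)·R2: [0, 0, 13/7, -15/14, 41/14]
R4 ← R4 − (26/203)·R3: [0, 0, 0, -68/203, 120/203]
4 nonzero rows, so rank(M) = 4.
M has 5 columns; by rank–nullity, nullity = 5 − 4 = 1.

1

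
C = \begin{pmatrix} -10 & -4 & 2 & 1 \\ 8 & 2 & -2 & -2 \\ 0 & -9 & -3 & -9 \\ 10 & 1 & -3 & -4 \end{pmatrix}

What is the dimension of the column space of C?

2

Row reduce to echelon form.
R2 ← R2 + (4/5)·R1: [0, -6/5, -2/5, -6/5]
R4 ← R4 + R1: [0, -3, -1, -3]
R3 ← R3 − (15/2)·R2: [0, 0, 0, 0]
R4 ← R4 − (5/2)·R2: [0, 0, 0, 0]
Echelon form has 2 nonzero rows, so rank(C) = 2.
The column space has dimension equal to the rank: 2.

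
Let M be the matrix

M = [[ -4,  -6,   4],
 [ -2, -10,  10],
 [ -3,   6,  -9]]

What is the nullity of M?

Row reduce to echelon form.
R2 ← R2 − (1/2)·R1: [0, -7, 8]
R3 ← R3 − (3/4)·R1: [0, 21/2, -12]
R3 ← R3 + (3/2)·R2: [0, 0, 0]
2 nonzero rows, so rank(M) = 2.
M has 3 columns; by rank–nullity, nullity = 3 − 2 = 1.

1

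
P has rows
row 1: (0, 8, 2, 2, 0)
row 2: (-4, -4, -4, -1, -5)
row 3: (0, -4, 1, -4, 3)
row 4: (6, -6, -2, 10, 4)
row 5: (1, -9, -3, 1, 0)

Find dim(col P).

4

Row reduce to echelon form.
Swap R1 ↔ R2
R4 ← R4 + (3/2)·R1: [0, -12, -8, 17/2, -7/2]
R5 ← R5 + (1/4)·R1: [0, -10, -4, 3/4, -5/4]
R3 ← R3 + (1/2)·R2: [0, 0, 2, -3, 3]
R4 ← R4 + (3/2)·R2: [0, 0, -5, 23/2, -7/2]
R5 ← R5 + (5/4)·R2: [0, 0, -3/2, 13/4, -5/4]
R4 ← R4 + (5/2)·R3: [0, 0, 0, 4, 4]
R5 ← R5 + (3/4)·R3: [0, 0, 0, 1, 1]
R5 ← R5 − (1/4)·R4: [0, 0, 0, 0, 0]
Echelon form has 4 nonzero rows, so rank(P) = 4.
The column space has dimension equal to the rank: 4.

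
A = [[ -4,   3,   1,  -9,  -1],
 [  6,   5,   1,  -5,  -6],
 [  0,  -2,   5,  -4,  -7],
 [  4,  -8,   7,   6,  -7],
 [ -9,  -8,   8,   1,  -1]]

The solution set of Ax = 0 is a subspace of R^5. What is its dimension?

Row reduce to echelon form.
R2 ← R2 + (3/2)·R1: [0, 19/2, 5/2, -37/2, -15/2]
R4 ← R4 + R1: [0, -5, 8, -3, -8]
R5 ← R5 − (9/4)·R1: [0, -59/4, 23/4, 85/4, 5/4]
R3 ← R3 + (4/19)·R2: [0, 0, 105/19, -150/19, -163/19]
R4 ← R4 + (10/19)·R2: [0, 0, 177/19, -242/19, -227/19]
R5 ← R5 + (59/38)·R2: [0, 0, 183/19, -142/19, -395/38]
R4 ← R4 − (59/35)·R3: [0, 0, 0, 4/7, 88/35]
R5 ← R5 − (61/35)·R3: [0, 0, 0, 44/7, 319/70]
R5 ← R5 − (11)·R4: [0, 0, 0, 0, -231/10]
5 nonzero rows, so rank(A) = 5.
A has 5 columns; by rank–nullity, nullity = 5 − 5 = 0.

0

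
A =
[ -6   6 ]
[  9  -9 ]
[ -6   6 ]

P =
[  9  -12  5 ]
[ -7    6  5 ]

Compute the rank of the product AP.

1

First compute AP:
[[-96, 108,   0],
 [144, -162,   0],
 [-96, 108,   0]]
Now row reduce the product.
R2 ← R2 + (3/2)·R1: [0, 0, 0]
R3 ← R3 − R1: [0, 0, 0]
1 nonzero row, so rank(AP) = 1.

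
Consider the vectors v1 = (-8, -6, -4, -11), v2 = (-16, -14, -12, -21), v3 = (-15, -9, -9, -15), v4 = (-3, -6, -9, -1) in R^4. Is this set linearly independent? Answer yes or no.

Form the matrix with these vectors as rows and row reduce.
R2 ← R2 − (2)·R1: [0, -2, -4, 1]
R3 ← R3 − (15/8)·R1: [0, 9/4, -3/2, 45/8]
R4 ← R4 − (3/8)·R1: [0, -15/4, -15/2, 25/8]
R3 ← R3 + (9/8)·R2: [0, 0, -6, 27/4]
R4 ← R4 − (15/8)·R2: [0, 0, 0, 5/4]
4 nonzero rows, so the 4 vectors span a space of dimension 4.
Since 4 = 4, the vectors are linearly independent.

yes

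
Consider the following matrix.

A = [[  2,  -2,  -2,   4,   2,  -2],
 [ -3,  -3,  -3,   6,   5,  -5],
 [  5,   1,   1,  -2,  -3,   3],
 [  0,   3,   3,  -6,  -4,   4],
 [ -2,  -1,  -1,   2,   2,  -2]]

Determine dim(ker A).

Row reduce to echelon form.
R2 ← R2 + (3/2)·R1: [0, -6, -6, 12, 8, -8]
R3 ← R3 − (5/2)·R1: [0, 6, 6, -12, -8, 8]
R5 ← R5 + R1: [0, -3, -3, 6, 4, -4]
R3 ← R3 + R2: [0, 0, 0, 0, 0, 0]
R4 ← R4 + (1/2)·R2: [0, 0, 0, 0, 0, 0]
R5 ← R5 − (1/2)·R2: [0, 0, 0, 0, 0, 0]
2 nonzero rows, so rank(A) = 2.
A has 6 columns; by rank–nullity, nullity = 6 − 2 = 4.

4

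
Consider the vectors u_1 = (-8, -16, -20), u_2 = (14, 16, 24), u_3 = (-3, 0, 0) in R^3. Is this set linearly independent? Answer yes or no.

yes

Form the matrix with these vectors as rows and row reduce.
R2 ← R2 + (7/4)·R1: [0, -12, -11]
R3 ← R3 − (3/8)·R1: [0, 6, 15/2]
R3 ← R3 + (1/2)·R2: [0, 0, 2]
3 nonzero rows, so the 3 vectors span a space of dimension 3.
Since 3 = 3, the vectors are linearly independent.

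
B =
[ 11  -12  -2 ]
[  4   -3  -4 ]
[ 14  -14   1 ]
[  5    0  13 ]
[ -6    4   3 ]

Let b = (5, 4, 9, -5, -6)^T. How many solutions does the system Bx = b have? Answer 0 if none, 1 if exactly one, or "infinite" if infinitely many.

0

Row reduce the augmented matrix [B | b].
R2 ← R2 − (4/11)·R1: [0, 15/11, -36/11, 24/11]
R3 ← R3 − (14/11)·R1: [0, 14/11, 39/11, 29/11]
R4 ← R4 − (5/11)·R1: [0, 60/11, 153/11, -80/11]
R5 ← R5 + (6/11)·R1: [0, -28/11, 21/11, -36/11]
R3 ← R3 − (14/15)·R2: [0, 0, 33/5, 3/5]
R4 ← R4 − (4)·R2: [0, 0, 27, -16]
R5 ← R5 + (28/15)·R2: [0, 0, -21/5, 4/5]
R4 ← R4 − (45/11)·R3: [0, 0, 0, -203/11]
R5 ← R5 + (7/11)·R3: [0, 0, 0, 13/11]
R5 ← R5 + (13/203)·R4: [0, 0, 0, 0]
The echelon form has 4 nonzero rows; the last pivot sits in the augmented column, so rank(B) = 3 but rank([B|b]) = 4.
Since the ranks differ, the system is inconsistent.
It has no solutions.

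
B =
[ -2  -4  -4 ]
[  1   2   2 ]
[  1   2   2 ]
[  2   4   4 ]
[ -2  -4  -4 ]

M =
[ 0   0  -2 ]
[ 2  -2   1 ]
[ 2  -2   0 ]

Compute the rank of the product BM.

1

First compute BM:
[[-16,  16,   0],
 [  8,  -8,   0],
 [  8,  -8,   0],
 [ 16, -16,   0],
 [-16,  16,   0]]
Now row reduce the product.
R2 ← R2 + (1/2)·R1: [0, 0, 0]
R3 ← R3 + (1/2)·R1: [0, 0, 0]
R4 ← R4 + R1: [0, 0, 0]
R5 ← R5 − R1: [0, 0, 0]
1 nonzero row, so rank(BM) = 1.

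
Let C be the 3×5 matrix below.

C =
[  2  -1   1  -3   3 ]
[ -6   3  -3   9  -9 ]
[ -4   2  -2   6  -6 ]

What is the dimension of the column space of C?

Row reduce to echelon form.
R2 ← R2 + (3)·R1: [0, 0, 0, 0, 0]
R3 ← R3 + (2)·R1: [0, 0, 0, 0, 0]
Echelon form has 1 nonzero row, so rank(C) = 1.
The column space has dimension equal to the rank: 1.

1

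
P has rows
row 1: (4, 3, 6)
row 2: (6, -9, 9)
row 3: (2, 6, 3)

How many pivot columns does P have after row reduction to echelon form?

Row reduce to echelon form.
R2 ← R2 − (3/2)·R1: [0, -27/2, 0]
R3 ← R3 − (1/2)·R1: [0, 9/2, 0]
R3 ← R3 + (1/3)·R2: [0, 0, 0]
Echelon form has 2 nonzero rows, so rank(P) = 2.
Each nonzero row contributes one pivot column: 2 pivot columns.

2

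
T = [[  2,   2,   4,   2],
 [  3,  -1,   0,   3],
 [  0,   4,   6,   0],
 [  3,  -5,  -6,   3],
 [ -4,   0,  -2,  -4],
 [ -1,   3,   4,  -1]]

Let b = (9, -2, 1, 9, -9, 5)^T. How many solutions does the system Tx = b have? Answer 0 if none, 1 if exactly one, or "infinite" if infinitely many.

Row reduce the augmented matrix [T | b].
R2 ← R2 − (3/2)·R1: [0, -4, -6, 0, -31/2]
R4 ← R4 − (3/2)·R1: [0, -8, -12, 0, -9/2]
R5 ← R5 + (2)·R1: [0, 4, 6, 0, 9]
R6 ← R6 + (1/2)·R1: [0, 4, 6, 0, 19/2]
R3 ← R3 + R2: [0, 0, 0, 0, -29/2]
R4 ← R4 − (2)·R2: [0, 0, 0, 0, 53/2]
R5 ← R5 + R2: [0, 0, 0, 0, -13/2]
R6 ← R6 + R2: [0, 0, 0, 0, -6]
R4 ← R4 + (53/29)·R3: [0, 0, 0, 0, 0]
R5 ← R5 − (13/29)·R3: [0, 0, 0, 0, 0]
R6 ← R6 − (12/29)·R3: [0, 0, 0, 0, 0]
The echelon form has 3 nonzero rows; the last pivot sits in the augmented column, so rank(T) = 2 but rank([T|b]) = 3.
Since the ranks differ, the system is inconsistent.
It has no solutions.

0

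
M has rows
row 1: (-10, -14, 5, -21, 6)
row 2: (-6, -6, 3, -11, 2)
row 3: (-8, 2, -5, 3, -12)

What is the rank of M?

Row reduce to echelon form.
R2 ← R2 − (3/5)·R1: [0, 12/5, 0, 8/5, -8/5]
R3 ← R3 − (4/5)·R1: [0, 66/5, -9, 99/5, -84/5]
R3 ← R3 − (11/2)·R2: [0, 0, -9, 11, -8]
Echelon form has 3 nonzero rows, so rank(M) = 3.

3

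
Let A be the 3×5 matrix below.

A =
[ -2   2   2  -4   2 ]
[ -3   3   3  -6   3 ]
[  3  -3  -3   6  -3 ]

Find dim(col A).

Row reduce to echelon form.
R2 ← R2 − (3/2)·R1: [0, 0, 0, 0, 0]
R3 ← R3 + (3/2)·R1: [0, 0, 0, 0, 0]
Echelon form has 1 nonzero row, so rank(A) = 1.
The column space has dimension equal to the rank: 1.

1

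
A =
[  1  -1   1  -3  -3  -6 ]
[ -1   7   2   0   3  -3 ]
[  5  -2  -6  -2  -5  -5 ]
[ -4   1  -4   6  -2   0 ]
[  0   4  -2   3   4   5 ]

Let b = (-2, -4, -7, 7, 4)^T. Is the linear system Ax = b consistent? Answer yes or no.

Row reduce the augmented matrix [A | b].
R2 ← R2 + R1: [0, 6, 3, -3, 0, -9, -6]
R3 ← R3 − (5)·R1: [0, 3, -11, 13, 10, 25, 3]
R4 ← R4 + (4)·R1: [0, -3, 0, -6, -14, -24, -1]
R3 ← R3 − (1/2)·R2: [0, 0, -25/2, 29/2, 10, 59/2, 6]
R4 ← R4 + (1/2)·R2: [0, 0, 3/2, -15/2, -14, -57/2, -4]
R5 ← R5 − (2/3)·R2: [0, 0, -4, 5, 4, 11, 8]
R4 ← R4 + (3/25)·R3: [0, 0, 0, -144/25, -64/5, -624/25, -82/25]
R5 ← R5 − (8/25)·R3: [0, 0, 0, 9/25, 4/5, 39/25, 152/25]
R5 ← R5 + (1/16)·R4: [0, 0, 0, 0, 0, 0, 47/8]
The echelon form has 5 nonzero rows; the last pivot sits in the augmented column, so rank(A) = 4 but rank([A|b]) = 5.
Since the ranks differ, the system is inconsistent.

no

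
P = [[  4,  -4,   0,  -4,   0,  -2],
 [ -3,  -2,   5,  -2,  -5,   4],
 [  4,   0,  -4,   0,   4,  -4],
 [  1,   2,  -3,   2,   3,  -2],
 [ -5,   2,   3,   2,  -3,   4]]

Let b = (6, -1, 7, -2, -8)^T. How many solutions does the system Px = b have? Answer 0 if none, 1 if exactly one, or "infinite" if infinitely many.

0

Row reduce the augmented matrix [P | b].
R2 ← R2 + (3/4)·R1: [0, -5, 5, -5, -5, 5/2, 7/2]
R3 ← R3 − R1: [0, 4, -4, 4, 4, -2, 1]
R4 ← R4 − (1/4)·R1: [0, 3, -3, 3, 3, -3/2, -7/2]
R5 ← R5 + (5/4)·R1: [0, -3, 3, -3, -3, 3/2, -1/2]
R3 ← R3 + (4/5)·R2: [0, 0, 0, 0, 0, 0, 19/5]
R4 ← R4 + (3/5)·R2: [0, 0, 0, 0, 0, 0, -7/5]
R5 ← R5 − (3/5)·R2: [0, 0, 0, 0, 0, 0, -13/5]
R4 ← R4 + (7/19)·R3: [0, 0, 0, 0, 0, 0, 0]
R5 ← R5 + (13/19)·R3: [0, 0, 0, 0, 0, 0, 0]
The echelon form has 3 nonzero rows; the last pivot sits in the augmented column, so rank(P) = 2 but rank([P|b]) = 3.
Since the ranks differ, the system is inconsistent.
It has no solutions.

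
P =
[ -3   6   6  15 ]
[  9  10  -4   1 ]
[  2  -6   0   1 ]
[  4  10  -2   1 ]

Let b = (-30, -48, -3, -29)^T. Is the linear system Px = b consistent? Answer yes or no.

Row reduce the augmented matrix [P | b].
R2 ← R2 + (3)·R1: [0, 28, 14, 46, -138]
R3 ← R3 + (2/3)·R1: [0, -2, 4, 11, -23]
R4 ← R4 + (4/3)·R1: [0, 18, 6, 21, -69]
R3 ← R3 + (1/14)·R2: [0, 0, 5, 100/7, -230/7]
R4 ← R4 − (9/14)·R2: [0, 0, -3, -60/7, 138/7]
R4 ← R4 + (3/5)·R3: [0, 0, 0, 0, 0]
The echelon form has 3 nonzero rows, and every pivot lies in the first 4 columns, so rank(P) = rank([P|b]) = 3.
The system is consistent.

yes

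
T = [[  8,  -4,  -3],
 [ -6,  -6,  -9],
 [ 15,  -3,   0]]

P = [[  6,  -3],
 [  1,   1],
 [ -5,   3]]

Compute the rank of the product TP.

2

First compute TP:
[[ 59, -37],
 [  3, -15],
 [ 87, -48]]
Now row reduce the product.
R2 ← R2 − (3/59)·R1: [0, -774/59]
R3 ← R3 − (87/59)·R1: [0, 387/59]
R3 ← R3 + (1/2)·R2: [0, 0]
2 nonzero rows, so rank(TP) = 2.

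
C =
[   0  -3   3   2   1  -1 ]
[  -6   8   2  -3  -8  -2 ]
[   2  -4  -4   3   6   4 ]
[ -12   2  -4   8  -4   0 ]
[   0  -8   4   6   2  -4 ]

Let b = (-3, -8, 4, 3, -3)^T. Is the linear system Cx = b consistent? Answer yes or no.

Row reduce the augmented matrix [C | b].
Swap R1 ↔ R2
R3 ← R3 + (1/3)·R1: [0, -4/3, -10/3, 2, 10/3, 10/3, 4/3]
R4 ← R4 − (2)·R1: [0, -14, -8, 14, 12, 4, 19]
R3 ← R3 − (4/9)·R2: [0, 0, -14/3, 10/9, 26/9, 34/9, 8/3]
R4 ← R4 − (14/3)·R2: [0, 0, -22, 14/3, 22/3, 26/3, 33]
R5 ← R5 − (8/3)·R2: [0, 0, -4, 2/3, -2/3, -4/3, 5]
R4 ← R4 − (33/7)·R3: [0, 0, 0, -4/7, -44/7, -64/7, 143/7]
R5 ← R5 − (6/7)·R3: [0, 0, 0, -2/7, -22/7, -32/7, 19/7]
R5 ← R5 − (1/2)·R4: [0, 0, 0, 0, 0, 0, -15/2]
The echelon form has 5 nonzero rows; the last pivot sits in the augmented column, so rank(C) = 4 but rank([C|b]) = 5.
Since the ranks differ, the system is inconsistent.

no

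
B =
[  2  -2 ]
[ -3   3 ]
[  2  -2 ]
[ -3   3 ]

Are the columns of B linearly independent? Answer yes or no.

no

Row reduce B to echelon form.
R2 ← R2 + (3/2)·R1: [0, 0]
R3 ← R3 − R1: [0, 0]
R4 ← R4 + (3/2)·R1: [0, 0]
1 pivot among 2 columns.
Only 1 < 2 pivot columns, so the columns are linearly dependent.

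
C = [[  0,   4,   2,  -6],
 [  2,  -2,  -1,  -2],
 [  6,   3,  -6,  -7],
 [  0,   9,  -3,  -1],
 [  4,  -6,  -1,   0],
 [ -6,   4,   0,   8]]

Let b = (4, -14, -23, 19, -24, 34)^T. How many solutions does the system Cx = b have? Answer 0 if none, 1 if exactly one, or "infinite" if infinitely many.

Row reduce the augmented matrix [C | b].
Swap R1 ↔ R2
R3 ← R3 − (3)·R1: [0, 9, -3, -1, 19]
R5 ← R5 − (2)·R1: [0, -2, 1, 4, 4]
R6 ← R6 + (3)·R1: [0, -2, -3, 2, -8]
R3 ← R3 − (9/4)·R2: [0, 0, -15/2, 25/2, 10]
R4 ← R4 − (9/4)·R2: [0, 0, -15/2, 25/2, 10]
R5 ← R5 + (1/2)·R2: [0, 0, 2, 1, 6]
R6 ← R6 + (1/2)·R2: [0, 0, -2, -1, -6]
R4 ← R4 − R3: [0, 0, 0, 0, 0]
R5 ← R5 + (4/15)·R3: [0, 0, 0, 13/3, 26/3]
R6 ← R6 − (4/15)·R3: [0, 0, 0, -13/3, -26/3]
Swap R4 ↔ R5
R6 ← R6 + R4: [0, 0, 0, 0, 0]
The echelon form has 4 nonzero rows, and every pivot lies in the first 4 columns, so rank(C) = rank([C|b]) = 4.
The system is consistent.
rank = 4 = number of unknowns, so the solution is unique.

1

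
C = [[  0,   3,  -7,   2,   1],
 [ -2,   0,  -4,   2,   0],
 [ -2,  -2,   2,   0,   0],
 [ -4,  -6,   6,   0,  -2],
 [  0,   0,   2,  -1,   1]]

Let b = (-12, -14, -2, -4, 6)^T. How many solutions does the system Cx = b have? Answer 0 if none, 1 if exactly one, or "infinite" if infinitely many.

infinite

Row reduce the augmented matrix [C | b].
Swap R1 ↔ R2
R3 ← R3 − R1: [0, -2, 6, -2, 0, 12]
R4 ← R4 − (2)·R1: [0, -6, 14, -4, -2, 24]
R3 ← R3 + (2/3)·R2: [0, 0, 4/3, -2/3, 2/3, 4]
R4 ← R4 + (2)·R2: [0, 0, 0, 0, 0, 0]
R5 ← R5 − (3/2)·R3: [0, 0, 0, 0, 0, 0]
The echelon form has 3 nonzero rows, and every pivot lies in the first 5 columns, so rank(C) = rank([C|b]) = 3.
The system is consistent.
rank = 3 < 5 unknowns, so there are infinitely many solutions.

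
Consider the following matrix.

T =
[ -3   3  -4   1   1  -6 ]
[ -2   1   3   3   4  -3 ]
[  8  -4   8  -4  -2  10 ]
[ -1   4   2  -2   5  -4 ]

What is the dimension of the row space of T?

Row reduce to echelon form.
R2 ← R2 − (2/3)·R1: [0, -1, 17/3, 7/3, 10/3, 1]
R3 ← R3 + (8/3)·R1: [0, 4, -8/3, -4/3, 2/3, -6]
R4 ← R4 − (1/3)·R1: [0, 3, 10/3, -7/3, 14/3, -2]
R3 ← R3 + (4)·R2: [0, 0, 20, 8, 14, -2]
R4 ← R4 + (3)·R2: [0, 0, 61/3, 14/3, 44/3, 1]
R4 ← R4 − (61/60)·R3: [0, 0, 0, -52/15, 13/30, 91/30]
Echelon form has 4 nonzero rows, so rank(T) = 4.
The row space has dimension equal to the rank: 4.

4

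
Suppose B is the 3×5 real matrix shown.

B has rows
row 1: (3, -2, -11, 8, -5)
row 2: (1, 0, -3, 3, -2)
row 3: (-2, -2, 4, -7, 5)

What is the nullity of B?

Row reduce to echelon form.
R2 ← R2 − (1/3)·R1: [0, 2/3, 2/3, 1/3, -1/3]
R3 ← R3 + (2/3)·R1: [0, -10/3, -10/3, -5/3, 5/3]
R3 ← R3 + (5)·R2: [0, 0, 0, 0, 0]
2 nonzero rows, so rank(B) = 2.
B has 5 columns; by rank–nullity, nullity = 5 − 2 = 3.

3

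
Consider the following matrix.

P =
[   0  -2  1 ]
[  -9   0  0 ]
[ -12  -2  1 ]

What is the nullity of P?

1

Row reduce to echelon form.
Swap R1 ↔ R2
R3 ← R3 − (4/3)·R1: [0, -2, 1]
R3 ← R3 − R2: [0, 0, 0]
2 nonzero rows, so rank(P) = 2.
P has 3 columns; by rank–nullity, nullity = 3 − 2 = 1.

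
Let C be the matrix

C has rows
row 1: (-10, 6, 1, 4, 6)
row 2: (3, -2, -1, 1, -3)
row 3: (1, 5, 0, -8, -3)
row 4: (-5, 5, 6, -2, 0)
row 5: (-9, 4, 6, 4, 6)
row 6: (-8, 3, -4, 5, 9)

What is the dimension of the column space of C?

5

Row reduce to echelon form.
R2 ← R2 + (3/10)·R1: [0, -1/5, -7/10, 11/5, -6/5]
R3 ← R3 + (1/10)·R1: [0, 28/5, 1/10, -38/5, -12/5]
R4 ← R4 − (1/2)·R1: [0, 2, 11/2, -4, -3]
R5 ← R5 − (9/10)·R1: [0, -7/5, 51/10, 2/5, 3/5]
R6 ← R6 − (4/5)·R1: [0, -9/5, -24/5, 9/5, 21/5]
R3 ← R3 + (28)·R2: [0, 0, -39/2, 54, -36]
R4 ← R4 + (10)·R2: [0, 0, -3/2, 18, -15]
R5 ← R5 − (7)·R2: [0, 0, 10, -15, 9]
R6 ← R6 − (9)·R2: [0, 0, 3/2, -18, 15]
R4 ← R4 − (1/13)·R3: [0, 0, 0, 180/13, -159/13]
R5 ← R5 + (20/39)·R3: [0, 0, 0, 165/13, -123/13]
R6 ← R6 + (1/13)·R3: [0, 0, 0, -180/13, 159/13]
R5 ← R5 − (11/12)·R4: [0, 0, 0, 0, 7/4]
R6 ← R6 + R4: [0, 0, 0, 0, 0]
Echelon form has 5 nonzero rows, so rank(C) = 5.
The column space has dimension equal to the rank: 5.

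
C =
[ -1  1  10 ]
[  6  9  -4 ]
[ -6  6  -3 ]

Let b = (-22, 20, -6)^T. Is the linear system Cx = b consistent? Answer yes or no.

yes

Row reduce the augmented matrix [C | b].
R2 ← R2 + (6)·R1: [0, 15, 56, -112]
R3 ← R3 − (6)·R1: [0, 0, -63, 126]
The echelon form has 3 nonzero rows, and every pivot lies in the first 3 columns, so rank(C) = rank([C|b]) = 3.
The system is consistent.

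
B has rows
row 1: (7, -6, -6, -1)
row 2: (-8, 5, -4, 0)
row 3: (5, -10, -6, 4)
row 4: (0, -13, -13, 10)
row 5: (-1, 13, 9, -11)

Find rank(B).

Row reduce to echelon form.
R2 ← R2 + (8/7)·R1: [0, -13/7, -76/7, -8/7]
R3 ← R3 − (5/7)·R1: [0, -40/7, -12/7, 33/7]
R5 ← R5 + (1/7)·R1: [0, 85/7, 57/7, -78/7]
R3 ← R3 − (40/13)·R2: [0, 0, 412/13, 107/13]
R4 ← R4 − (7)·R2: [0, 0, 63, 18]
R5 ← R5 + (85/13)·R2: [0, 0, -817/13, -242/13]
R4 ← R4 − (819/412)·R3: [0, 0, 0, 675/412]
R5 ← R5 + (817/412)·R3: [0, 0, 0, -945/412]
R5 ← R5 + (7/5)·R4: [0, 0, 0, 0]
Echelon form has 4 nonzero rows, so rank(B) = 4.

4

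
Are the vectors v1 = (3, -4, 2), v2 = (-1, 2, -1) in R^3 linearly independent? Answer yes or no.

Form the matrix with these vectors as rows and row reduce.
R2 ← R2 + (1/3)·R1: [0, 2/3, -1/3]
2 nonzero rows, so the 2 vectors span a space of dimension 2.
Since 2 = 2, the vectors are linearly independent.

yes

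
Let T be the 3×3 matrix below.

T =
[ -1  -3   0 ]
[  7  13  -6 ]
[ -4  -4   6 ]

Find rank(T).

Row reduce to echelon form.
R2 ← R2 + (7)·R1: [0, -8, -6]
R3 ← R3 − (4)·R1: [0, 8, 6]
R3 ← R3 + R2: [0, 0, 0]
Echelon form has 2 nonzero rows, so rank(T) = 2.

2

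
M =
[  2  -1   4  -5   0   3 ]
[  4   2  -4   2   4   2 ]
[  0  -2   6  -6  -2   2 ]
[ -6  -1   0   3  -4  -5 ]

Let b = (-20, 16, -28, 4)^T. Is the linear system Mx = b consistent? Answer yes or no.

yes

Row reduce the augmented matrix [M | b].
R2 ← R2 − (2)·R1: [0, 4, -12, 12, 4, -4, 56]
R4 ← R4 + (3)·R1: [0, -4, 12, -12, -4, 4, -56]
R3 ← R3 + (1/2)·R2: [0, 0, 0, 0, 0, 0, 0]
R4 ← R4 + R2: [0, 0, 0, 0, 0, 0, 0]
The echelon form has 2 nonzero rows, and every pivot lies in the first 6 columns, so rank(M) = rank([M|b]) = 2.
The system is consistent.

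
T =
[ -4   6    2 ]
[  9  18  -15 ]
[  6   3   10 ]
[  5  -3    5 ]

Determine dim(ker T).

0

Row reduce to echelon form.
R2 ← R2 + (9/4)·R1: [0, 63/2, -21/2]
R3 ← R3 + (3/2)·R1: [0, 12, 13]
R4 ← R4 + (5/4)·R1: [0, 9/2, 15/2]
R3 ← R3 − (8/21)·R2: [0, 0, 17]
R4 ← R4 − (1/7)·R2: [0, 0, 9]
R4 ← R4 − (9/17)·R3: [0, 0, 0]
3 nonzero rows, so rank(T) = 3.
T has 3 columns; by rank–nullity, nullity = 3 − 3 = 0.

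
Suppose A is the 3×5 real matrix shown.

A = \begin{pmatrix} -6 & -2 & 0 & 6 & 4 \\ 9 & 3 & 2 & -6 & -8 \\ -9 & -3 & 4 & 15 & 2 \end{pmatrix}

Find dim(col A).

Row reduce to echelon form.
R2 ← R2 + (3/2)·R1: [0, 0, 2, 3, -2]
R3 ← R3 − (3/2)·R1: [0, 0, 4, 6, -4]
R3 ← R3 − (2)·R2: [0, 0, 0, 0, 0]
Echelon form has 2 nonzero rows, so rank(A) = 2.
The column space has dimension equal to the rank: 2.

2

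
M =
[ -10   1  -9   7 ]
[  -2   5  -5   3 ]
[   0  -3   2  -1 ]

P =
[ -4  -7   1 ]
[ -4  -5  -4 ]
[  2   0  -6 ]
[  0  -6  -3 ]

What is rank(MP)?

2

First compute MP:
[[ 18,  23,  19],
 [-22, -29,  -1],
 [ 16,  21,   3]]
Now row reduce the product.
R2 ← R2 + (11/9)·R1: [0, -8/9, 200/9]
R3 ← R3 − (8/9)·R1: [0, 5/9, -125/9]
R3 ← R3 + (5/8)·R2: [0, 0, 0]
2 nonzero rows, so rank(MP) = 2.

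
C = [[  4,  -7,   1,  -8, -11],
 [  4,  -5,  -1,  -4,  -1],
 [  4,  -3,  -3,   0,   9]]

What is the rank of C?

Row reduce to echelon form.
R2 ← R2 − R1: [0, 2, -2, 4, 10]
R3 ← R3 − R1: [0, 4, -4, 8, 20]
R3 ← R3 − (2)·R2: [0, 0, 0, 0, 0]
Echelon form has 2 nonzero rows, so rank(C) = 2.

2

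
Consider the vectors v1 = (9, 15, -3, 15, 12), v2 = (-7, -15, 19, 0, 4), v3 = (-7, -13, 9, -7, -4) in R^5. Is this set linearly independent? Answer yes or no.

Form the matrix with these vectors as rows and row reduce.
R2 ← R2 + (7/9)·R1: [0, -10/3, 50/3, 35/3, 40/3]
R3 ← R3 + (7/9)·R1: [0, -4/3, 20/3, 14/3, 16/3]
R3 ← R3 − (2/5)·R2: [0, 0, 0, 0, 0]
2 nonzero rows, so the 3 vectors span a space of dimension 2.
Since 2 < 3, the vectors are linearly dependent.

no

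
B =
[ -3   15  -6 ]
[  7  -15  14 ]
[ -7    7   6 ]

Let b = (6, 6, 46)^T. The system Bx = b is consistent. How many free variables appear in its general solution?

Row reduce the augmented matrix [B | b].
R2 ← R2 + (7/3)·R1: [0, 20, 0, 20]
R3 ← R3 − (7/3)·R1: [0, -28, 20, 32]
R3 ← R3 + (7/5)·R2: [0, 0, 20, 60]
The echelon form has 3 nonzero rows, and every pivot lies in the first 3 columns, so rank(B) = rank([B|b]) = 3.
The system is consistent.
Free variables = (unknowns) − (rank) = 3 − 3 = 0.

0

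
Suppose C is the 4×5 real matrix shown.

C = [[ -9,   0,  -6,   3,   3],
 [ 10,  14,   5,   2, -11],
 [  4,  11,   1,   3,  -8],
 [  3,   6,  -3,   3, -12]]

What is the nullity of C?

Row reduce to echelon form.
R2 ← R2 + (10/9)·R1: [0, 14, -5/3, 16/3, -23/3]
R3 ← R3 + (4/9)·R1: [0, 11, -5/3, 13/3, -20/3]
R4 ← R4 + (1/3)·R1: [0, 6, -5, 4, -11]
R3 ← R3 − (11/14)·R2: [0, 0, -5/14, 1/7, -9/14]
R4 ← R4 − (3/7)·R2: [0, 0, -30/7, 12/7, -54/7]
R4 ← R4 − (12)·R3: [0, 0, 0, 0, 0]
3 nonzero rows, so rank(C) = 3.
C has 5 columns; by rank–nullity, nullity = 5 − 3 = 2.

2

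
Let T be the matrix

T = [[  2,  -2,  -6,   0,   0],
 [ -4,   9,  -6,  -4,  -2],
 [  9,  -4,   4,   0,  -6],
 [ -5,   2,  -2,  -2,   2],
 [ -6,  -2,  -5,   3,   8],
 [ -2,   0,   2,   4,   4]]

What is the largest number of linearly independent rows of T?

Row reduce to echelon form.
R2 ← R2 + (2)·R1: [0, 5, -18, -4, -2]
R3 ← R3 − (9/2)·R1: [0, 5, 31, 0, -6]
R4 ← R4 + (5/2)·R1: [0, -3, -17, -2, 2]
R5 ← R5 + (3)·R1: [0, -8, -23, 3, 8]
R6 ← R6 + R1: [0, -2, -4, 4, 4]
R3 ← R3 − R2: [0, 0, 49, 4, -4]
R4 ← R4 + (3/5)·R2: [0, 0, -139/5, -22/5, 4/5]
R5 ← R5 + (8/5)·R2: [0, 0, -259/5, -17/5, 24/5]
R6 ← R6 + (2/5)·R2: [0, 0, -56/5, 12/5, 16/5]
R4 ← R4 + (139/245)·R3: [0, 0, 0, -522/245, -72/49]
R5 ← R5 + (37/35)·R3: [0, 0, 0, 29/35, 4/7]
R6 ← R6 + (8/35)·R3: [0, 0, 0, 116/35, 16/7]
R5 ← R5 + (7/18)·R4: [0, 0, 0, 0, 0]
R6 ← R6 + (14/9)·R4: [0, 0, 0, 0, 0]
Echelon form has 4 nonzero rows, so rank(T) = 4.
The rank gives the maximum number of linearly independent rows: 4.

4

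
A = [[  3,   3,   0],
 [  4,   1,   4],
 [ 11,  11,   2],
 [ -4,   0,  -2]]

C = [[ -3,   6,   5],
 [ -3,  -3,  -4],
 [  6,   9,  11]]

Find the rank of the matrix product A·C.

First compute AC:
[[-18,   9,   3],
 [  9,  57,  60],
 [-54,  51,  33],
 [  0, -42, -42]]
Now row reduce the product.
R2 ← R2 + (1/2)·R1: [0, 123/2, 123/2]
R3 ← R3 − (3)·R1: [0, 24, 24]
R3 ← R3 − (16/41)·R2: [0, 0, 0]
R4 ← R4 + (28/41)·R2: [0, 0, 0]
2 nonzero rows, so rank(AC) = 2.

2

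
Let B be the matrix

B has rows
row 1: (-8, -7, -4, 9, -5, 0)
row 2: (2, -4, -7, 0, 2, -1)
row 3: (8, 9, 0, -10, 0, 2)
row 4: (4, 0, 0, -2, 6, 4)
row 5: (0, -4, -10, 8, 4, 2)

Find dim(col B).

Row reduce to echelon form.
R2 ← R2 + (1/4)·R1: [0, -23/4, -8, 9/4, 3/4, -1]
R3 ← R3 + R1: [0, 2, -4, -1, -5, 2]
R4 ← R4 + (1/2)·R1: [0, -7/2, -2, 5/2, 7/2, 4]
R3 ← R3 + (8/23)·R2: [0, 0, -156/23, -5/23, -109/23, 38/23]
R4 ← R4 − (14/23)·R2: [0, 0, 66/23, 26/23, 70/23, 106/23]
R5 ← R5 − (16/23)·R2: [0, 0, -102/23, 148/23, 80/23, 62/23]
R4 ← R4 + (11/26)·R3: [0, 0, 0, 27/26, 27/26, 69/13]
R5 ← R5 − (17/26)·R3: [0, 0, 0, 171/26, 171/26, 21/13]
R5 ← R5 − (19/3)·R4: [0, 0, 0, 0, 0, -32]
Echelon form has 5 nonzero rows, so rank(B) = 5.
The column space has dimension equal to the rank: 5.

5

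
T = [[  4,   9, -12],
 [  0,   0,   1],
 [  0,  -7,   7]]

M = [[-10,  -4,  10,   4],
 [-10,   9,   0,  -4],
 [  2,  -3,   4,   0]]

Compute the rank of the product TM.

3

First compute TM:
[[-154, 101,  -8, -20],
 [  2,  -3,   4,   0],
 [ 84, -84,  28,  28]]
Now row reduce the product.
R2 ← R2 + (1/77)·R1: [0, -130/77, 300/77, -20/77]
R3 ← R3 + (6/11)·R1: [0, -318/11, 260/11, 188/11]
R3 ← R3 − (1113/65)·R2: [0, 0, -560/13, 280/13]
3 nonzero rows, so rank(TM) = 3.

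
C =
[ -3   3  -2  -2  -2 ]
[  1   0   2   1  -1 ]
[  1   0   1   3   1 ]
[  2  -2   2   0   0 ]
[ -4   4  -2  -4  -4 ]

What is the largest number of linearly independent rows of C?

3

Row reduce to echelon form.
R2 ← R2 + (1/3)·R1: [0, 1, 4/3, 1/3, -5/3]
R3 ← R3 + (1/3)·R1: [0, 1, 1/3, 7/3, 1/3]
R4 ← R4 + (2/3)·R1: [0, 0, 2/3, -4/3, -4/3]
R5 ← R5 − (4/3)·R1: [0, 0, 2/3, -4/3, -4/3]
R3 ← R3 − R2: [0, 0, -1, 2, 2]
R4 ← R4 + (2/3)·R3: [0, 0, 0, 0, 0]
R5 ← R5 + (2/3)·R3: [0, 0, 0, 0, 0]
Echelon form has 3 nonzero rows, so rank(C) = 3.
The rank gives the maximum number of linearly independent rows: 3.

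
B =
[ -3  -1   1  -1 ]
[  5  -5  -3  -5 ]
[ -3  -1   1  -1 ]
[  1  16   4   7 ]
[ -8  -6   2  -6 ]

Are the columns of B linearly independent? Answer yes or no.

no

Row reduce B to echelon form.
R2 ← R2 + (5/3)·R1: [0, -20/3, -4/3, -20/3]
R3 ← R3 − R1: [0, 0, 0, 0]
R4 ← R4 + (1/3)·R1: [0, 47/3, 13/3, 20/3]
R5 ← R5 − (8/3)·R1: [0, -10/3, -2/3, -10/3]
R4 ← R4 + (47/20)·R2: [0, 0, 6/5, -9]
R5 ← R5 − (1/2)·R2: [0, 0, 0, 0]
Swap R3 ↔ R4
3 pivots among 4 columns.
Only 3 < 4 pivot columns, so the columns are linearly dependent.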